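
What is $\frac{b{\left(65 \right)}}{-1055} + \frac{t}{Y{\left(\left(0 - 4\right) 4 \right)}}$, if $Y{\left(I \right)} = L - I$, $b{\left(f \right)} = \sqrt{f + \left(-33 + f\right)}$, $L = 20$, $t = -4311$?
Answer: $- \frac{479}{4} - \frac{\sqrt{97}}{1055} \approx -119.76$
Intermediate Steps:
$b{\left(f \right)} = \sqrt{-33 + 2 f}$
$Y{\left(I \right)} = 20 - I$
$\frac{b{\left(65 \right)}}{-1055} + \frac{t}{Y{\left(\left(0 - 4\right) 4 \right)}} = \frac{\sqrt{-33 + 2 \cdot 65}}{-1055} - \frac{4311}{20 - \left(0 - 4\right) 4} = \sqrt{-33 + 130} \left(- \frac{1}{1055}\right) - \frac{4311}{20 - \left(-4\right) 4} = \sqrt{97} \left(- \frac{1}{1055}\right) - \frac{4311}{20 - -16} = - \frac{\sqrt{97}}{1055} - \frac{4311}{20 + 16} = - \frac{\sqrt{97}}{1055} - \frac{4311}{36} = - \frac{\sqrt{97}}{1055} - \frac{479}{4} = - \frac{479}{4} - \frac{\sqrt{97}}{1055}$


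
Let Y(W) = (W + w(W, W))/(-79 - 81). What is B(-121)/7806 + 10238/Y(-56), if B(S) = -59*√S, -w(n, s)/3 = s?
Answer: -102380/7 - 649*I/7806 ≈ -14626.0 - 0.083141*I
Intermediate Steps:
w(n, s) = -3*s
Y(W) = W/80 (Y(W) = (W - 3*W)/(-79 - 81) = -2*W/(-160) = -2*W*(-1/160) = W/80)
B(-121)/7806 + 10238/Y(-56) = -649*I/7806 + 10238/(((1/80)*(-56))) = -649*I*(1/7806) + 10238/(-7/10) = -649*I*(1/7806) + 10238*(-10/7) = -649*I/7806 - 102380/7 = -102380/7 - 649*I/7806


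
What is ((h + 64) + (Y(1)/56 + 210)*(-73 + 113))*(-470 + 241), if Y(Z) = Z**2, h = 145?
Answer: -13801372/7 ≈ -1.9716e+6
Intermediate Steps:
((h + 64) + (Y(1)/56 + 210)*(-73 + 113))*(-470 + 241) = ((145 + 64) + (1**2/56 + 210)*(-73 + 113))*(-470 + 241) = (209 + (1*(1/56) + 210)*40)*(-229) = (209 + (1/56 + 210)*40)*(-229) = (209 + (11761/56)*40)*(-229) = (209 + 58805/7)*(-229) = (60268/7)*(-229) = -13801372/7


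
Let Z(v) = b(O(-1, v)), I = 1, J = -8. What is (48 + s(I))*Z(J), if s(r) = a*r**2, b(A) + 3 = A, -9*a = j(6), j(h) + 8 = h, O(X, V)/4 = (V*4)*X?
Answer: 54250/9 ≈ 6027.8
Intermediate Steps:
O(X, V) = 16*V*X (O(X, V) = 4*((V*4)*X) = 4*((4*V)*X) = 4*(4*V*X) = 16*V*X)
j(h) = -8 + h
a = 2/9 (a = -(-8 + 6)/9 = -1/9*(-2) = 2/9 ≈ 0.22222)
b(A) = -3 + A
Z(v) = -3 - 16*v (Z(v) = -3 + 16*v*(-1) = -3 - 16*v)
s(r) = 2*r**2/9
(48 + s(I))*Z(J) = (48 + (2/9)*1**2)*(-3 - 16*(-8)) = (48 + (2/9)*1)*(-3 + 128) = (48 + 2/9)*125 = (434/9)*125 = 54250/9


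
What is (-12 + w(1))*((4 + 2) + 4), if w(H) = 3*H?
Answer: -90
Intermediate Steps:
(-12 + w(1))*((4 + 2) + 4) = (-12 + 3*1)*((4 + 2) + 4) = (-12 + 3)*(6 + 4) = -9*10 = -90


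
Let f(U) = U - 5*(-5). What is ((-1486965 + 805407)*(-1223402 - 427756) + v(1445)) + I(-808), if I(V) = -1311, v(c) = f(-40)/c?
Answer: 325229023484514/289 ≈ 1.1254e+12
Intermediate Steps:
f(U) = 25 + U (f(U) = U + 25 = 25 + U)
v(c) = -15/c (v(c) = (25 - 40)/c = -15/c)
((-1486965 + 805407)*(-1223402 - 427756) + v(1445)) + I(-808) = ((-1486965 + 805407)*(-1223402 - 427756) - 15/1445) - 1311 = (-681558*(-1651158) - 15*1/1445) - 1311 = (1125359944164 - 3/289) - 1311 = 325229023863393/289 - 1311 = 325229023484514/289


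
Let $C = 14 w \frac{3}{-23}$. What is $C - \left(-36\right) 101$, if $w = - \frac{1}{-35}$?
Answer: $\frac{418134}{115} \approx 3635.9$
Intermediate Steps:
$w = \frac{1}{35}$ ($w = \left(-1\right) \left(- \frac{1}{35}\right) = \frac{1}{35} \approx 0.028571$)
$C = - \frac{6}{115}$ ($C = 14 \cdot \frac{1}{35} \frac{3}{-23} = \frac{2 \cdot 3 \left(- \frac{1}{23}\right)}{5} = \frac{2}{5} \left(- \frac{3}{23}\right) = - \frac{6}{115} \approx -0.052174$)
$C - \left(-36\right) 101 = - \frac{6}{115} - \left(-36\right) 101 = - \frac{6}{115} - -3636 = - \frac{6}{115} + 3636 = \frac{418134}{115}$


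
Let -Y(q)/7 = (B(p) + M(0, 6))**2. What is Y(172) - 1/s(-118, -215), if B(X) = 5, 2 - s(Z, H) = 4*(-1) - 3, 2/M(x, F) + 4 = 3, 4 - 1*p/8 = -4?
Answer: -568/9 ≈ -63.111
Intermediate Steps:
p = 64 (p = 32 - 8*(-4) = 32 + 32 = 64)
M(x, F) = -2 (M(x, F) = 2/(-4 + 3) = 2/(-1) = 2*(-1) = -2)
s(Z, H) = 9 (s(Z, H) = 2 - (4*(-1) - 3) = 2 - (-4 - 3) = 2 - 1*(-7) = 2 + 7 = 9)
Y(q) = -63 (Y(q) = -7*(5 - 2)**2 = -7*3**2 = -7*9 = -63)
Y(172) - 1/s(-118, -215) = -63 - 1/9 = -568/9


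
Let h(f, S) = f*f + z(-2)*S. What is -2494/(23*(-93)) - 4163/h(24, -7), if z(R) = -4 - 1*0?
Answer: -7398281/1291956 ≈ -5.7264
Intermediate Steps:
z(R) = -4 (z(R) = -4 + 0 = -4)
h(f, S) = f**2 - 4*S (h(f, S) = f*f - 4*S = f**2 - 4*S)
-2494/(23*(-93)) - 4163/h(24, -7) = -2494/(23*(-93)) - 4163/(24**2 - 4*(-7)) = -2494/(-2139) - 4163/(576 + 28) = -2494*(-1/2139) - 4163/604 = 2494/2139 - 4163*1/604 = 2494/2139 - 4163/604 = -7398281/1291956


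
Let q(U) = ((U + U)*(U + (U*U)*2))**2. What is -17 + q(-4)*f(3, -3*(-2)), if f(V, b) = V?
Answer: 150511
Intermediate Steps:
q(U) = 4*U**2*(U + 2*U**2)**2 (q(U) = ((2*U)*(U + U**2*2))**2 = ((2*U)*(U + 2*U**2))**2 = (2*U*(U + 2*U**2))**2 = 4*U**2*(U + 2*U**2)**2)
-17 + q(-4)*f(3, -3*(-2)) = -17 + (4*(-4)**4*(1 + 2*(-4))**2)*3 = -17 + (4*256*(1 - 8)**2)*3 = -17 + (4*256*(-7)**2)*3 = -17 + (4*256*49)*3 = -17 + 50176*3 = -17 + 150528 = 150511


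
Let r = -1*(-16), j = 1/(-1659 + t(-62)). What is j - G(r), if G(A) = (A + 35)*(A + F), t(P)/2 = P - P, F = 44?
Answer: -5076541/1659 ≈ -3060.0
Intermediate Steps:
t(P) = 0 (t(P) = 2*(P - P) = 2*0 = 0)
j = -1/1659 (j = 1/(-1659 + 0) = 1/(-1659) = -1/1659 ≈ -0.00060277)
r = 16
G(A) = (35 + A)*(44 + A) (G(A) = (A + 35)*(A + 44) = (35 + A)*(44 + A))
j - G(r) = -1/1659 - (1540 + 16² + 79*16) = -1/1659 - (1540 + 256 + 1264) = -1/1659 - 1*3060 = -1/1659 - 3060 = -5076541/1659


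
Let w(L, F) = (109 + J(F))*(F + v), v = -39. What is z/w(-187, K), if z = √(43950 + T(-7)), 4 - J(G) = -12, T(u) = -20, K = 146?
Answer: √43930/13375 ≈ 0.015671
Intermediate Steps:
J(G) = 16 (J(G) = 4 - 1*(-12) = 4 + 12 = 16)
z = √43930 (z = √(43950 - 20) = √43930 ≈ 209.59)
w(L, F) = -4875 + 125*F (w(L, F) = (109 + 16)*(F - 39) = 125*(-39 + F) = -4875 + 125*F)
z/w(-187, K) = √43930/(-4875 + 125*146) = √43930/(-4875 + 18250) = √43930/13375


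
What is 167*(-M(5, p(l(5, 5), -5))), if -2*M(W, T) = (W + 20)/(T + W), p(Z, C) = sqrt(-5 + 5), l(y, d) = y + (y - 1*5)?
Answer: 835/2 ≈ 417.50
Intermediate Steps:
l(y, d) = -5 + 2*y (l(y, d) = y + (y - 5) = y + (-5 + y) = -5 + 2*y)
p(Z, C) = 0 (p(Z, C) = sqrt(0) = 0)
M(W, T) = -(20 + W)/(2*(T + W)) (M(W, T) = -(W + 20)/(2*(T + W)) = -(20 + W)/(2*(T + W)))
167*(-M(5, p(l(5, 5), -5))) = 167*(-(-10 - 1/2*5)/(0 + 5)) = 167*(-(-10 - 5/2)/5) = 167*(-(-25)/(5*2)) = 167*(-1*(-5/2)) = 167*(5/2) = 835/2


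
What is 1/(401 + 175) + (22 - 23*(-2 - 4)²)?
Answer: -464255/576 ≈ -806.00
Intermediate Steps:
1/(401 + 175) + (22 - 23*(-2 - 4)²) = 1/576 + (22 - 23*(-6)²) = 1/576 + (22 - 23*36) = 1/576 + (22 - 828) = 1/576 - 806 = -464255/576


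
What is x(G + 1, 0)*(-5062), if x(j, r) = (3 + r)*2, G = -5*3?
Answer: -30372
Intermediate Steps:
G = -15
x(j, r) = 6 + 2*r
x(G + 1, 0)*(-5062) = (6 + 2*0)*(-5062) = (6 + 0)*(-5062) = 6*(-5062) = -30372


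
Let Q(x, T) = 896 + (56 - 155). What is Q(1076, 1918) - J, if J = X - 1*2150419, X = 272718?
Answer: 1878498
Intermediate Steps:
Q(x, T) = 797 (Q(x, T) = 896 - 99 = 797)
J = -1877701 (J = 272718 - 1*2150419 = 272718 - 2150419 = -1877701)
Q(1076, 1918) - J = 797 - 1*(-1877701) = 797 + 1877701 = 1878498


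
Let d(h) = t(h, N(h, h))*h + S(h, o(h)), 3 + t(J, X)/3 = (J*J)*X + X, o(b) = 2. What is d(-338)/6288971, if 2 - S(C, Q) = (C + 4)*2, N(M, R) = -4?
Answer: 463381432/6288971 ≈ 73.682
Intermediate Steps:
S(C, Q) = -6 - 2*C (S(C, Q) = 2 - (C + 4)*2 = 2 - (4 + C)*2 = 2 - (8 + 2*C) = 2 + (-8 - 2*C) = -6 - 2*C)
t(J, X) = -9 + 3*X + 3*X*J² (t(J, X) = -9 + 3*((J*J)*X + X) = -9 + 3*(J²*X + X) = -9 + 3*(X*J² + X) = -9 + 3*(X + X*J²) = -9 + (3*X + 3*X*J²) = -9 + 3*X + 3*X*J²)
d(h) = -6 - 2*h + h*(-21 - 12*h²) (d(h) = (-9 + 3*(-4) + 3*(-4)*h²)*h + (-6 - 2*h) = (-9 - 12 - 12*h²)*h + (-6 - 2*h) = (-21 - 12*h²)*h + (-6 - 2*h) = h*(-21 - 12*h²) + (-6 - 2*h) = -6 - 2*h + h*(-21 - 12*h²))
d(-338)/6288971 = (-6 - 23*(-338) - 12*(-338)³)/6288971 = (-6 + 7774 - 12*(-38614472))*(1/6288971) = (-6 + 7774 + 463373664)*(1/6288971) = 463381432*(1/6288971) = 463381432/6288971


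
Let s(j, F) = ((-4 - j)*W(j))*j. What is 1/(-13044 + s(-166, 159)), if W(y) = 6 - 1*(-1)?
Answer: -1/201288 ≈ -4.9680e-6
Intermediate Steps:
W(y) = 7 (W(y) = 6 + 1 = 7)
s(j, F) = j*(-28 - 7*j) (s(j, F) = ((-4 - j)*7)*j = (-28 - 7*j)*j = j*(-28 - 7*j))
1/(-13044 + s(-166, 159)) = 1/(-13044 - 7*(-166)*(4 - 166)) = 1/(-13044 - 7*(-166)*(-162)) = 1/(-13044 - 188244) = 1/(-201288) = -1/201288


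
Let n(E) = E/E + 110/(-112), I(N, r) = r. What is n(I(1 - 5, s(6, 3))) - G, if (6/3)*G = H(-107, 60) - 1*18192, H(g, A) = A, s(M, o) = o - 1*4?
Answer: 507697/56 ≈ 9066.0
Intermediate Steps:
s(M, o) = -4 + o (s(M, o) = o - 4 = -4 + o)
n(E) = 1/56 (n(E) = 1 + 110*(-1/112) = 1 - 55/56 = 1/56)
G = -9066 (G = (60 - 1*18192)/2 = (60 - 18192)/2 = (1/2)*(-18132) = -9066)
n(I(1 - 5, s(6, 3))) - G = 1/56 - 1*(-9066) = 1/56 + 9066 = 507697/56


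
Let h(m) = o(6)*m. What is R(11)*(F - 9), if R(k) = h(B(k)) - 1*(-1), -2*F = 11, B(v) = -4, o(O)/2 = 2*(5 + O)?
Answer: 5075/2 ≈ 2537.5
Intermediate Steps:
o(O) = 20 + 4*O (o(O) = 2*(2*(5 + O)) = 2*(10 + 2*O) = 20 + 4*O)
F = -11/2 (F = -½*11 = -11/2 ≈ -5.5000)
h(m) = 44*m (h(m) = (20 + 4*6)*m = (20 + 24)*m = 44*m)
R(k) = -175 (R(k) = 44*(-4) - 1*(-1) = -176 + 1 = -175)
R(11)*(F - 9) = -175*(-11/2 - 9) = -175*(-29/2) = 5075/2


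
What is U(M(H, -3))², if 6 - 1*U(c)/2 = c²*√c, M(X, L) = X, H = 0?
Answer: 144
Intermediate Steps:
U(c) = 12 - 2*c^(5/2) (U(c) = 12 - 2*c²*√c = 12 - 2*c^(5/2))
U(M(H, -3))² = (12 - 2*0^(5/2))² = (12 - 2*0)² = (12 + 0)² = 12² = 144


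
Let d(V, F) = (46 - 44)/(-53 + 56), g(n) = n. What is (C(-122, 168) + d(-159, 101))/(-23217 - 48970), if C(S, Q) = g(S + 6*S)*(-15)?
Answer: -38432/216561 ≈ -0.17746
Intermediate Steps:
C(S, Q) = -105*S (C(S, Q) = (S + 6*S)*(-15) = (7*S)*(-15) = -105*S)
d(V, F) = ⅔ (d(V, F) = 2/3 = 2*(⅓) = ⅔)
(C(-122, 168) + d(-159, 101))/(-23217 - 48970) = (-105*(-122) + ⅔)/(-23217 - 48970) = (12810 + ⅔)/(-72187) = (38432/3)*(-1/72187) = -38432/216561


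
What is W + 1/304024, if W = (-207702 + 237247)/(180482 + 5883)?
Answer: 1796515089/11331886552 ≈ 0.15854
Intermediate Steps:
W = 5909/37273 (W = 29545/186365 = 29545*(1/186365) = 5909/37273 ≈ 0.15853)
W + 1/304024 = 5909/37273 + 1/304024 = 1796515089/11331886552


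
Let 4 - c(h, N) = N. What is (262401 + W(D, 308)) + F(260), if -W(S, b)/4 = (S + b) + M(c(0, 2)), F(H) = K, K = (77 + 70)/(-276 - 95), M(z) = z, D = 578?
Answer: 13718976/53 ≈ 2.5885e+5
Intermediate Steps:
c(h, N) = 4 - N
K = -21/53 (K = 147/(-371) = 147*(-1/371) = -21/53 ≈ -0.39623)
F(H) = -21/53
W(S, b) = -8 - 4*S - 4*b (W(S, b) = -4*((S + b) + (4 - 1*2)) = -4*((S + b) + (4 - 2)) = -4*((S + b) + 2) = -4*(2 + S + b) = -8 - 4*S - 4*b)
(262401 + W(D, 308)) + F(260) = (262401 + (-8 - 4*578 - 4*308)) - 21/53 = (262401 + (-8 - 2312 - 1232)) - 21/53 = (262401 - 3552) - 21/53 = 258849 - 21/53 = 13718976/53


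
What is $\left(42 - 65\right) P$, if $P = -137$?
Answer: $3151$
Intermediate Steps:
$\left(42 - 65\right) P = \left(42 - 65\right) \left(-137\right) = \left(-23\right) \left(-137\right) = 3151$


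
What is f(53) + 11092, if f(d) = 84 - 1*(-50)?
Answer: 11226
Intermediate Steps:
f(d) = 134 (f(d) = 84 + 50 = 134)
f(53) + 11092 = 134 + 11092 = 11226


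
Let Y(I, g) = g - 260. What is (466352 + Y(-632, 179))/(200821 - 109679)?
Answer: 466271/91142 ≈ 5.1159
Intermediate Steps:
Y(I, g) = -260 + g
(466352 + Y(-632, 179))/(200821 - 109679) = (466352 + (-260 + 179))/(200821 - 109679) = (466352 - 81)/91142 = 466271*(1/91142) = 466271/91142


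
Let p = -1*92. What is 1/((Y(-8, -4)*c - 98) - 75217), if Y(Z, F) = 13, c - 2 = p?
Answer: -1/76485 ≈ -1.3074e-5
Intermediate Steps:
p = -92
c = -90 (c = 2 - 92 = -90)
1/((Y(-8, -4)*c - 98) - 75217) = 1/((13*(-90) - 98) - 75217) = 1/((-1170 - 98) - 75217) = 1/(-1268 - 75217) = 1/(-76485) = -1/76485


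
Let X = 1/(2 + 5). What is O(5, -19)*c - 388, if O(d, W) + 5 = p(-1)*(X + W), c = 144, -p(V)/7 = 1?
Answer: 17900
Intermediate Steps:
p(V) = -7 (p(V) = -7*1 = -7)
X = ⅐ (X = 1/7 = ⅐ ≈ 0.14286)
O(d, W) = -6 - 7*W (O(d, W) = -5 - 7*(⅐ + W) = -5 + (-1 - 7*W) = -6 - 7*W)
O(5, -19)*c - 388 = (-6 - 7*(-19))*144 - 388 = (-6 + 133)*144 - 388 = 127*144 - 388 = 18288 - 388 = 17900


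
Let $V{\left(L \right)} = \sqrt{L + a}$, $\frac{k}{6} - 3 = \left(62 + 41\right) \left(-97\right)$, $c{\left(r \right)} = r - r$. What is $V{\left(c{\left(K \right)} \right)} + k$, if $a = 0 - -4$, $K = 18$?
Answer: $-59926$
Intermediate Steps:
$c{\left(r \right)} = 0$
$k = -59928$ ($k = 18 + 6 \left(62 + 41\right) \left(-97\right) = 18 + 6 \cdot 103 \left(-97\right) = 18 + 6 \left(-9991\right) = 18 - 59946 = -59928$)
$a = 4$ ($a = 0 + 4 = 4$)
$V{\left(L \right)} = \sqrt{4 + L}$ ($V{\left(L \right)} = \sqrt{L + 4} = \sqrt{4 + L}$)
$V{\left(c{\left(K \right)} \right)} + k = \sqrt{4 + 0} - 59928 = \sqrt{4} - 59928 = 2 - 59928 = -59926$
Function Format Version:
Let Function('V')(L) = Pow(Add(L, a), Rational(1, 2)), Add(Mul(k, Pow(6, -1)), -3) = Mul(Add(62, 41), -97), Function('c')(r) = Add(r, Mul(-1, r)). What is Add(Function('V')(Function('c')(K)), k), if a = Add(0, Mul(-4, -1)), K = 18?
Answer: -59926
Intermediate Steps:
Function('c')(r) = 0
k = -59928 (k = Add(18, Mul(6, Mul(Add(62, 41), -97))) = Add(18, Mul(6, Mul(103, -97))) = Add(18, Mul(6, -9991)) = Add(18, -59946) = -59928)
a = 4 (a = Add(0, 4) = 4)
Function('V')(L) = Pow(Add(4, L), Rational(1, 2)) (Function('V')(L) = Pow(Add(L, 4), Rational(1, 2)) = Pow(Add(4, L), Rational(1, 2)))
Add(Function('V')(Function('c')(K)), k) = Add(Pow(Add(4, 0), Rational(1, 2)), -59928) = Add(Pow(4, Rational(1, 2)), -59928) = Add(2, -59928) = -59926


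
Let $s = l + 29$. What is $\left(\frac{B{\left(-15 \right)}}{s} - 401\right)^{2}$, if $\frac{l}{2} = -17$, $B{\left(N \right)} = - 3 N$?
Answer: $168100$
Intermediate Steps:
$l = -34$ ($l = 2 \left(-17\right) = -34$)
$s = -5$ ($s = -34 + 29 = -5$)
$\left(\frac{B{\left(-15 \right)}}{s} - 401\right)^{2} = \left(\frac{\left(-3\right) \left(-15\right)}{-5} - 401\right)^{2} = \left(45 \left(- \frac{1}{5}\right) - 401\right)^{2} = \left(-9 - 401\right)^{2} = \left(-410\right)^{2} = 168100$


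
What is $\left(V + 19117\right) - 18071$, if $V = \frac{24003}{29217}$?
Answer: $\frac{10194995}{9739} \approx 1046.8$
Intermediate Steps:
$V = \frac{8001}{9739}$ ($V = 24003 \cdot \frac{1}{29217} = \frac{8001}{9739} \approx 0.82154$)
$\left(V + 19117\right) - 18071 = \left(\frac{8001}{9739} + 19117\right) - 18071 = \frac{186188464}{9739} - 18071 = \frac{10194995}{9739}$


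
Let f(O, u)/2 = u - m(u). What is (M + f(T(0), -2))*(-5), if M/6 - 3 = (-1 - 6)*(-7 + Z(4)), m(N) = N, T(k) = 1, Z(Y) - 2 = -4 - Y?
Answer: -2820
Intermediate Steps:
Z(Y) = -2 - Y (Z(Y) = 2 + (-4 - Y) = -2 - Y)
f(O, u) = 0 (f(O, u) = 2*(u - u) = 2*0 = 0)
M = 564 (M = 18 + 6*((-1 - 6)*(-7 + (-2 - 1*4))) = 18 + 6*(-7*(-7 + (-2 - 4))) = 18 + 6*(-7*(-7 - 6)) = 18 + 6*(-7*(-13)) = 18 + 6*91 = 18 + 546 = 564)
(M + f(T(0), -2))*(-5) = (564 + 0)*(-5) = 564*(-5) = -2820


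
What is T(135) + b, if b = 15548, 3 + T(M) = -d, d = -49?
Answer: 15594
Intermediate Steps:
T(M) = 46 (T(M) = -3 - 1*(-49) = -3 + 49 = 46)
T(135) + b = 46 + 15548 = 15594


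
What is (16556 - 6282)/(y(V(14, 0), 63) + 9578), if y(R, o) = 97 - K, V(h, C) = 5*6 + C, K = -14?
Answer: 10274/9689 ≈ 1.0604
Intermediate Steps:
V(h, C) = 30 + C
y(R, o) = 111 (y(R, o) = 97 - 1*(-14) = 97 + 14 = 111)
(16556 - 6282)/(y(V(14, 0), 63) + 9578) = (16556 - 6282)/(111 + 9578) = 10274/9689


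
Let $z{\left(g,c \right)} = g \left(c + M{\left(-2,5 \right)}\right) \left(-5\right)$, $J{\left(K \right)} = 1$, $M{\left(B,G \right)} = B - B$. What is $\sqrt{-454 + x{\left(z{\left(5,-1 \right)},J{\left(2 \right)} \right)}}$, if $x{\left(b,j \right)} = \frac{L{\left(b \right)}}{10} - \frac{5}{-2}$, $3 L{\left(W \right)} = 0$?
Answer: $\frac{i \sqrt{1806}}{2} \approx 21.249 i$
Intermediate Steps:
$M{\left(B,G \right)} = 0$
$L{\left(W \right)} = 0$ ($L{\left(W \right)} = \frac{1}{3} \cdot 0 = 0$)
$z{\left(g,c \right)} = - 5 c g$ ($z{\left(g,c \right)} = g \left(c + 0\right) \left(-5\right) = g c \left(-5\right) = c g \left(-5\right) = - 5 c g$)
$x{\left(b,j \right)} = \frac{5}{2}$ ($x{\left(b,j \right)} = \frac{0}{10} - \frac{5}{-2} = 0 \cdot \frac{1}{10} - - \frac{5}{2} = 0 + \frac{5}{2} = \frac{5}{2}$)
$\sqrt{-454 + x{\left(z{\left(5,-1 \right)},J{\left(2 \right)} \right)}} = \sqrt{-454 + \frac{5}{2}} = \sqrt{- \frac{903}{2}} = \frac{i \sqrt{1806}}{2}$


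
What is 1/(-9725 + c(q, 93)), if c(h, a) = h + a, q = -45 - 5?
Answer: -1/9682 ≈ -0.00010328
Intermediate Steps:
q = -50
c(h, a) = a + h
1/(-9725 + c(q, 93)) = 1/(-9725 + (93 - 50)) = 1/(-9725 + 43) = 1/(-9682) = -1/9682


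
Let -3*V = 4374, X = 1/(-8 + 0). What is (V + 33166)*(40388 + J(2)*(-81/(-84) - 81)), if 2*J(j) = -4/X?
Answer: 8680128416/7 ≈ 1.2400e+9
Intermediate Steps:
X = -1/8 (X = 1/(-8) = -1/8 ≈ -0.12500)
J(j) = 16 (J(j) = (-4/(-1/8))/2 = (-4*(-8))/2 = (1/2)*32 = 16)
V = -1458 (V = -1/3*4374 = -1458)
(V + 33166)*(40388 + J(2)*(-81/(-84) - 81)) = (-1458 + 33166)*(40388 + 16*(-81/(-84) - 81)) = 31708*(40388 + 16*(-81*(-1/84) - 81)) = 31708*(40388 + 16*(27/28 - 81)) = 31708*(40388 + 16*(-2241/28)) = 31708*(40388 - 8964/7) = 31708*(273752/7) = 8680128416/7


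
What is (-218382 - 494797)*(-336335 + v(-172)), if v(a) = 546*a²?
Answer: -11280016335691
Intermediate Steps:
(-218382 - 494797)*(-336335 + v(-172)) = (-218382 - 494797)*(-336335 + 546*(-172)²) = -713179*(-336335 + 546*29584) = -713179*(-336335 + 16152864) = -713179*15816529 = -11280016335691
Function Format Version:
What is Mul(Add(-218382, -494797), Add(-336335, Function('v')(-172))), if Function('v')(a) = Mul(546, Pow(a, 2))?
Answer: -11280016335691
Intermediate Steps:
Mul(Add(-218382, -494797), Add(-336335, Function('v')(-172))) = Mul(Add(-218382, -494797), Add(-336335, Mul(546, Pow(-172, 2)))) = Mul(-713179, Add(-336335, Mul(546, 29584))) = Mul(-713179, Add(-336335, 16152864)) = Mul(-713179, 15816529) = -11280016335691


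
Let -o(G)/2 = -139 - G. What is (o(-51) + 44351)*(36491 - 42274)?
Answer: -257499641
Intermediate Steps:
o(G) = 278 + 2*G (o(G) = -2*(-139 - G) = 278 + 2*G)
(o(-51) + 44351)*(36491 - 42274) = ((278 + 2*(-51)) + 44351)*(36491 - 42274) = ((278 - 102) + 44351)*(-5783) = (176 + 44351)*(-5783) = 44527*(-5783) = -257499641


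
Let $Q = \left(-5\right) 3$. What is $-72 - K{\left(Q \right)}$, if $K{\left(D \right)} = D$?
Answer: $-57$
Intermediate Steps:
$Q = -15$
$-72 - K{\left(Q \right)} = -72 - -15 = -72 + 15 = -57$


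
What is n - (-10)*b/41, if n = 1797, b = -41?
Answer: 1787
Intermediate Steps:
n - (-10)*b/41 = 1797 - (-10)*(-41/41) = 1797 - (-10)*(-41*1/41) = 1797 - (-10)*(-1) = 1797 - 1*10 = 1797 - 10 = 1787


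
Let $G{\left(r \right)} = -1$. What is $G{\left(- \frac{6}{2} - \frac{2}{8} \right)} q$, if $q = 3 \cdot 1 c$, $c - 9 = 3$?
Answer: $-36$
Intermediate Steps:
$c = 12$ ($c = 9 + 3 = 12$)
$q = 36$ ($q = 3 \cdot 1 \cdot 12 = 3 \cdot 12 = 36$)
$G{\left(- \frac{6}{2} - \frac{2}{8} \right)} q = \left(-1\right) 36 = -36$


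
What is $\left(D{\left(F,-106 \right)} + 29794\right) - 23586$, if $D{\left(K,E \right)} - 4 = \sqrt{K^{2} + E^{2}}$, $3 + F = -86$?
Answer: $6212 + \sqrt{19157} \approx 6350.4$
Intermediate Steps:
$F = -89$ ($F = -3 - 86 = -89$)
$D{\left(K,E \right)} = 4 + \sqrt{E^{2} + K^{2}}$ ($D{\left(K,E \right)} = 4 + \sqrt{K^{2} + E^{2}} = 4 + \sqrt{E^{2} + K^{2}}$)
$\left(D{\left(F,-106 \right)} + 29794\right) - 23586 = \left(\left(4 + \sqrt{\left(-106\right)^{2} + \left(-89\right)^{2}}\right) + 29794\right) - 23586 = \left(\left(4 + \sqrt{11236 + 7921}\right) + 29794\right) - 23586 = \left(\left(4 + \sqrt{19157}\right) + 29794\right) - 23586 = \left(29798 + \sqrt{19157}\right) - 23586 = 6212 + \sqrt{19157}$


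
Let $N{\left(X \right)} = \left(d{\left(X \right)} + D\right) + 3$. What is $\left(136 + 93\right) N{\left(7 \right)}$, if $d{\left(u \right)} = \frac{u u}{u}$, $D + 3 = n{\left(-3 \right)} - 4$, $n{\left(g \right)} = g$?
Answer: $0$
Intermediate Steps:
$D = -10$ ($D = -3 - 7 = -10$)
$d{\left(u \right)} = u$ ($d{\left(u \right)} = \frac{u^{2}}{u} = u$)
$N{\left(X \right)} = -7 + X$ ($N{\left(X \right)} = \left(X - 10\right) + 3 = \left(-10 + X\right) + 3 = -7 + X$)
$\left(136 + 93\right) N{\left(7 \right)} = \left(136 + 93\right) \left(-7 + 7\right) = 229 \cdot 0 = 0$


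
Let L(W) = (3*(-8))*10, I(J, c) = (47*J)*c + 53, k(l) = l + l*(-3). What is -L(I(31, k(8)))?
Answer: 240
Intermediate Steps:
k(l) = -2*l (k(l) = l - 3*l = -2*l)
I(J, c) = 53 + 47*J*c (I(J, c) = 47*J*c + 53 = 53 + 47*J*c)
L(W) = -240 (L(W) = -24*10 = -240)
-L(I(31, k(8))) = -1*(-240) = 240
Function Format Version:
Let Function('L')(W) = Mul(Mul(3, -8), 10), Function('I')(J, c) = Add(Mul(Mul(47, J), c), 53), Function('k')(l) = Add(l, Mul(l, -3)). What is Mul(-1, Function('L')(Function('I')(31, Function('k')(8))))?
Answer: 240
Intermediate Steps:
Function('k')(l) = Mul(-2, l) (Function('k')(l) = Add(l, Mul(-3, l)) = Mul(-2, l))
Function('I')(J, c) = Add(53, Mul(47, J, c)) (Function('I')(J, c) = Add(Mul(47, J, c), 53) = Add(53, Mul(47, J, c)))
Function('L')(W) = -240 (Function('L')(W) = Mul(-24, 10) = -240)
Mul(-1, Function('L')(Function('I')(31, Function('k')(8)))) = Mul(-1, -240) = 240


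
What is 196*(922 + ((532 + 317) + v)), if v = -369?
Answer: 274792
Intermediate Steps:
196*(922 + ((532 + 317) + v)) = 196*(922 + ((532 + 317) - 369)) = 196*(922 + (849 - 369)) = 196*(922 + 480) = 196*1402 = 274792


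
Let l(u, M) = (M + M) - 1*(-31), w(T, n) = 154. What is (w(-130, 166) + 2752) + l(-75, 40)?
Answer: 3017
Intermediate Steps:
l(u, M) = 31 + 2*M (l(u, M) = 2*M + 31 = 31 + 2*M)
(w(-130, 166) + 2752) + l(-75, 40) = (154 + 2752) + (31 + 2*40) = 2906 + (31 + 80) = 2906 + 111 = 3017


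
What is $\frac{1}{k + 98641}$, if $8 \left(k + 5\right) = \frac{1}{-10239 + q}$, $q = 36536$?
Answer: $\frac{210376}{20750647137} \approx 1.0138 \cdot 10^{-5}$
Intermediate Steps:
$k = - \frac{1051879}{210376}$ ($k = -5 + \frac{1}{8 \left(-10239 + 36536\right)} = -5 + \frac{1}{8 \cdot 26297} = -5 + \frac{1}{8} \cdot \frac{1}{26297} = -5 + \frac{1}{210376} = - \frac{1051879}{210376} \approx -5.0$)
$\frac{1}{k + 98641} = \frac{1}{- \frac{1051879}{210376} + 98641} = \frac{1}{\frac{20750647137}{210376}} = \frac{210376}{20750647137}$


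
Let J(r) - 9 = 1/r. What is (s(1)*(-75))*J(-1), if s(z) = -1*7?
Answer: 4200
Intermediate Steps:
J(r) = 9 + 1/r
s(z) = -7
(s(1)*(-75))*J(-1) = (-7*(-75))*(9 + 1/(-1)) = 525*(9 - 1) = 525*8 = 4200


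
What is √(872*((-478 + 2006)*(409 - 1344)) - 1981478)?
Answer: 3*I*√138643382 ≈ 35324.0*I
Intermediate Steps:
√(872*((-478 + 2006)*(409 - 1344)) - 1981478) = √(872*(1528*(-935)) - 1981478) = √(872*(-1428680) - 1981478) = √(-1245808960 - 1981478) = √(-1247790438) = 3*I*√138643382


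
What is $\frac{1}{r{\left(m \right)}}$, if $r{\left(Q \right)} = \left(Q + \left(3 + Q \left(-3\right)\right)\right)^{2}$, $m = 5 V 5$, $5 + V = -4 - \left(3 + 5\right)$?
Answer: $\frac{1}{727609} \approx 1.3744 \cdot 10^{-6}$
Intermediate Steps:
$V = -17$ ($V = -5 - 12 = -17$)
$m = -425$ ($m = 5 \left(-17\right) 5 = \left(-85\right) 5 = -425$)
$r{\left(Q \right)} = \left(3 - 2 Q\right)^{2}$ ($r{\left(Q \right)} = \left(Q - \left(-3 + 3 Q\right)\right)^{2} = \left(3 - 2 Q\right)^{2}$)
$\frac{1}{r{\left(m \right)}} = \frac{1}{\left(-3 + 2 \left(-425\right)\right)^{2}} = \frac{1}{\left(-3 - 850\right)^{2}} = \frac{1}{\left(-853\right)^{2}} = \frac{1}{727609}$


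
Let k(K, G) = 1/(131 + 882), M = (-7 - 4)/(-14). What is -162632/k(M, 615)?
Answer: -164746216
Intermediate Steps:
M = 11/14 (M = -11*(-1/14) = 11/14 ≈ 0.78571)
k(K, G) = 1/1013
-162632/k(M, 615) = -162632/1/1013 = -162632*1013 = -164746216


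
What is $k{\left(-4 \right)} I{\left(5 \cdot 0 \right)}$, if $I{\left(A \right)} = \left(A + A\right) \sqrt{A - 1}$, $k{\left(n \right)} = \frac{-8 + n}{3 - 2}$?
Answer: $0$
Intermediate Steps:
$k{\left(n \right)} = -8 + n$ ($k{\left(n \right)} = \frac{-8 + n}{1} = \left(-8 + n\right) 1 = -8 + n$)
$I{\left(A \right)} = 2 A \sqrt{-1 + A}$
$k{\left(-4 \right)} I{\left(5 \cdot 0 \right)} = \left(-8 - 4\right) 2 \cdot 5 \cdot 0 \sqrt{-1 + 5 \cdot 0} = - 12 \cdot 2 \cdot 0 \sqrt{-1 + 0} = - 12 \cdot 2 \cdot 0 \sqrt{-1} = - 12 \cdot 2 \cdot 0 i = \left(-12\right) 0 = 0$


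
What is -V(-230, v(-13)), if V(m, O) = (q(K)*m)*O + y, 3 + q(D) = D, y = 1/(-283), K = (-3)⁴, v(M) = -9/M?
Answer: 3514861/283 ≈ 12420.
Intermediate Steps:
K = 81
y = -1/283 ≈ -0.0035336
q(D) = -3 + D
V(m, O) = -1/283 + 78*O*m (V(m, O) = ((-3 + 81)*m)*O - 1/283 = (78*m)*O - 1/283 = 78*O*m - 1/283 = -1/283 + 78*O*m)
-V(-230, v(-13)) = -(-1/283 + 78*(-9/(-13))*(-230)) = -(-1/283 + 78*(-9*(-1/13))*(-230)) = -(-1/283 + 78*(9/13)*(-230)) = -(-1/283 - 12420) = -1*(-3514861/283) = 3514861/283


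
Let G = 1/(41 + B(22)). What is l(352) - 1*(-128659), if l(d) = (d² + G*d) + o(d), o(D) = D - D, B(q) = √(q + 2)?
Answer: 418511323/1657 - 704*√6/1657 ≈ 2.5257e+5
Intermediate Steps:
B(q) = √(2 + q)
G = 1/(41 + 2*√6) (G = 1/(41 + √(2 + 22)) = 1/(41 + √24) = 1/(41 + 2*√6) ≈ 0.021787)
o(D) = 0
l(d) = d² + d*(41/1657 - 2*√6/1657) (l(d) = (d² + (41/1657 - 2*√6/1657)*d) + 0 = (d² + d*(41/1657 - 2*√6/1657)) + 0 = d² + d*(41/1657 - 2*√6/1657))
l(352) - 1*(-128659) = (352² + (41/1657)*352 - 2/1657*352*√6) - 1*(-128659) = (123904 + 14432/1657 - 704*√6/1657) + 128659 = (205323360/1657 - 704*√6/1657) + 128659 = 418511323/1657 - 704*√6/1657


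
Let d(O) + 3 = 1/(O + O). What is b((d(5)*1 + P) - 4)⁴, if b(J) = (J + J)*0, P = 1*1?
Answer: 0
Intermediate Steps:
P = 1
d(O) = -3 + 1/(2*O) (d(O) = -3 + 1/(O + O) = -3 + 1/(2*O))
b(J) = 0 (b(J) = (2*J)*0 = 0)
b((d(5)*1 + P) - 4)⁴ = 0⁴ = 0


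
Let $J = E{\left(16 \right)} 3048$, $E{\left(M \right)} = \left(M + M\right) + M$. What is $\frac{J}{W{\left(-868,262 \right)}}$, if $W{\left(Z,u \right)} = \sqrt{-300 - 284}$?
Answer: $- \frac{36576 i \sqrt{146}}{73} \approx - 6054.1 i$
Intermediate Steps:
$E{\left(M \right)} = 3 M$ ($E{\left(M \right)} = 2 M + M = 3 M$)
$W{\left(Z,u \right)} = 2 i \sqrt{146}$ ($W{\left(Z,u \right)} = \sqrt{-584} = 2 i \sqrt{146}$)
$J = 146304$ ($J = 3 \cdot 16 \cdot 3048 = 48 \cdot 3048 = 146304$)
$\frac{J}{W{\left(-868,262 \right)}} = \frac{146304}{2 i \sqrt{146}} = 146304 \left(- \frac{i \sqrt{146}}{292}\right) = - \frac{36576 i \sqrt{146}}{73}$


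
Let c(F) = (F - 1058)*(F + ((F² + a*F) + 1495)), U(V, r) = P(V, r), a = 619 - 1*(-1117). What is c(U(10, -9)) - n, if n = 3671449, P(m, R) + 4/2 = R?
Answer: 15026430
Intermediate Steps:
P(m, R) = -2 + R
a = 1736 (a = 619 + 1117 = 1736)
U(V, r) = -2 + r
c(F) = (-1058 + F)*(1495 + F² + 1737*F) (c(F) = (F - 1058)*(F + ((F² + 1736*F) + 1495)) = (-1058 + F)*(F + (1495 + F² + 1736*F)) = (-1058 + F)*(1495 + F² + 1737*F))
c(U(10, -9)) - n = (-1581710 + (-2 - 9)³ - 1836251*(-2 - 9) + 679*(-2 - 9)²) - 1*3671449 = (-1581710 + (-11)³ - 1836251*(-11) + 679*(-11)²) - 3671449 = (-1581710 - 1331 + 20198761 + 679*121) - 3671449 = (-1581710 - 1331 + 20198761 + 82159) - 3671449 = 18697879 - 3671449 = 15026430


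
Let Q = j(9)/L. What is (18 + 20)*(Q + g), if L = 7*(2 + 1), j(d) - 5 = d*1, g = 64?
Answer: 7372/3 ≈ 2457.3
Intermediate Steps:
j(d) = 5 + d (j(d) = 5 + d*1 = 5 + d)
L = 21 (L = 7*3 = 21)
Q = ⅔ (Q = (5 + 9)/21 = 14*(1/21) = ⅔ ≈ 0.66667)
(18 + 20)*(Q + g) = (18 + 20)*(⅔ + 64) = 38*(194/3) = 7372/3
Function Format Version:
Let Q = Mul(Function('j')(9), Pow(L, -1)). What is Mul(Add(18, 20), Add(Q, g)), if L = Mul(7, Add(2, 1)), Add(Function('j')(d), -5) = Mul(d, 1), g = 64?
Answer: Rational(7372, 3) ≈ 2457.3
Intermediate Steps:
Function('j')(d) = Add(5, d) (Function('j')(d) = Add(5, Mul(d, 1)) = Add(5, d))
L = 21 (L = Mul(7, 3) = 21)
Q = Rational(2, 3) (Q = Mul(Add(5, 9), Pow(21, -1)) = Mul(14, Rational(1, 21)) = Rational(2, 3) ≈ 0.66667)
Mul(Add(18, 20), Add(Q, g)) = Mul(Add(18, 20), Add(Rational(2, 3), 64)) = Mul(38, Rational(194, 3)) = Rational(7372, 3)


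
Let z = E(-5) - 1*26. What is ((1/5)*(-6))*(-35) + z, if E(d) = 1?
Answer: 17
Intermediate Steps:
z = -25 (z = 1 - 1*26 = 1 - 26 = -25)
((1/5)*(-6))*(-35) + z = ((1/5)*(-6))*(-35) - 25 = ((1*(⅕))*(-6))*(-35) - 25 = ((⅕)*(-6))*(-35) - 25 = -6/5*(-35) - 25 = 42 - 25 = 17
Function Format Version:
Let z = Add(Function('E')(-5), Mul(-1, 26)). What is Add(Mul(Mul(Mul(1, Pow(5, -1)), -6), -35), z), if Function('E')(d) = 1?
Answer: 17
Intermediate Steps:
z = -25 (z = Add(1, Mul(-1, 26)) = Add(1, -26) = -25)
Add(Mul(Mul(Mul(1, Pow(5, -1)), -6), -35), z) = Add(Mul(Mul(Mul(1, Pow(5, -1)), -6), -35), -25) = Add(Mul(Mul(Mul(1, Rational(1, 5)), -6), -35), -25) = Add(Mul(Mul(Rational(1, 5), -6), -35), -25) = Add(Mul(Rational(-6, 5), -35), -25) = Add(42, -25) = 17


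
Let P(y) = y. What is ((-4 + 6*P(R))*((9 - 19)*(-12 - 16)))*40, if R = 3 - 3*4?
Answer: -649600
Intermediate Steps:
R = -9 (R = 3 - 12 = -9)
((-4 + 6*P(R))*((9 - 19)*(-12 - 16)))*40 = ((-4 + 6*(-9))*((9 - 19)*(-12 - 16)))*40 = ((-4 - 54)*(-10*(-28)))*40 = -58*280*40 = -16240*40 = -649600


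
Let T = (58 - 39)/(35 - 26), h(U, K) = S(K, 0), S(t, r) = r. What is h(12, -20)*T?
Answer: 0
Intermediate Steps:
h(U, K) = 0
T = 19/9 ≈ 2.1111
h(12, -20)*T = 0*(19/9) = 0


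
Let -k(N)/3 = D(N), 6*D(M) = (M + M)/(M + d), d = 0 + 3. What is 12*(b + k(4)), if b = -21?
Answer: -1812/7 ≈ -258.86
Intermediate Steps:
d = 3
D(M) = M/(3*(3 + M)) (D(M) = ((M + M)/(M + 3))/6 = ((2*M)/(3 + M))/6 = (2*M/(3 + M))/6 = M/(3*(3 + M)))
k(N) = -N/(3 + N)
12*(b + k(4)) = 12*(-21 - 1*4/(3 + 4)) = 12*(-21 - 1*4/7) = 12*(-21 - 1*4*1/7) = 12*(-21 - 4/7) = 12*(-151/7) = -1812/7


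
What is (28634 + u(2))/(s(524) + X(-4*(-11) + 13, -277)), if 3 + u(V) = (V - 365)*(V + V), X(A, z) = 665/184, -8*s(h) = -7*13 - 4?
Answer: 2500468/1425 ≈ 1754.7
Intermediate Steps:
s(h) = 95/8 (s(h) = -(-7*13 - 4)/8 = -(-91 - 4)/8 = -⅛*(-95) = 95/8)
X(A, z) = 665/184 (X(A, z) = 665*(1/184) = 665/184)
u(V) = -3 + 2*V*(-365 + V) (u(V) = -3 + (V - 365)*(V + V) = -3 + (-365 + V)*(2*V) = -3 + 2*V*(-365 + V))
(28634 + u(2))/(s(524) + X(-4*(-11) + 13, -277)) = (28634 + (-3 - 730*2 + 2*2²))/(95/8 + 665/184) = (28634 + (-3 - 1460 + 2*4))/(1425/92) = (28634 + (-3 - 1460 + 8))*(92/1425) = (28634 - 1455)*(92/1425) = 27179*(92/1425) = 2500468/1425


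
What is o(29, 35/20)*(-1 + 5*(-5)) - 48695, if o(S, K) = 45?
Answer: -49865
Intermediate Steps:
o(29, 35/20)*(-1 + 5*(-5)) - 48695 = 45*(-1 + 5*(-5)) - 48695 = 45*(-1 - 25) - 48695 = 45*(-26) - 48695 = -1170 - 48695 = -49865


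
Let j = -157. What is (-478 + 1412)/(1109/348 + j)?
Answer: -325032/53527 ≈ -6.0723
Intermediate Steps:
(-478 + 1412)/(1109/348 + j) = (-478 + 1412)/(1109/348 - 157) = 934/(1109*(1/348) - 157) = 934/(1109/348 - 157) = 934/(-53527/348) = 934*(-348/53527) = -325032/53527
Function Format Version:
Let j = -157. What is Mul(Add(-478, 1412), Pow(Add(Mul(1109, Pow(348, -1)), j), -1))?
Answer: Rational(-325032, 53527) ≈ -6.0723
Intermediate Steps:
Mul(Add(-478, 1412), Pow(Add(Mul(1109, Pow(348, -1)), j), -1)) = Mul(Add(-478, 1412), Pow(Add(Mul(1109, Pow(348, -1)), -157), -1)) = Mul(934, Pow(Add(Mul(1109, Rational(1, 348)), -157), -1)) = Mul(934, Pow(Add(Rational(1109, 348), -157), -1)) = Mul(934, Pow(Rational(-53527, 348), -1)) = Mul(934, Rational(-348, 53527)) = Rational(-325032, 53527)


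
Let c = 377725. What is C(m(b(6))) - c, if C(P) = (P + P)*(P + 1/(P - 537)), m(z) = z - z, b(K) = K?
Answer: -377725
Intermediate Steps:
m(z) = 0
C(P) = 2*P*(P + 1/(-537 + P)) (C(P) = (2*P)*(P + 1/(-537 + P)) = 2*P*(P + 1/(-537 + P)))
C(m(b(6))) - c = 2*0*(1 + 0**2 - 537*0)/(-537 + 0) - 1*377725 = 2*0*(1 + 0 + 0)/(-537) - 377725 = 2*0*(-1/537)*1 - 377725 = 0 - 377725 = -377725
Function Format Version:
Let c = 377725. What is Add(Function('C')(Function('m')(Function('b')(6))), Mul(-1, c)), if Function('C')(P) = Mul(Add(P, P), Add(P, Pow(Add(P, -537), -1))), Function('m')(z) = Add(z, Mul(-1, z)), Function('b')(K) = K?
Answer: -377725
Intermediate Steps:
Function('m')(z) = 0
Function('C')(P) = Mul(2, P, Add(P, Pow(Add(-537, P), -1))) (Function('C')(P) = Mul(Mul(2, P), Add(P, Pow(Add(-537, P), -1))) = Mul(2, P, Add(P, Pow(Add(-537, P), -1))))
Add(Function('C')(Function('m')(Function('b')(6))), Mul(-1, c)) = Add(Mul(2, 0, Pow(Add(-537, 0), -1), Add(1, Pow(0, 2), Mul(-537, 0))), Mul(-1, 377725)) = Add(Mul(2, 0, Pow(-537, -1), Add(1, 0, 0)), -377725) = Add(Mul(2, 0, Rational(-1, 537), 1), -377725) = Add(0, -377725) = -377725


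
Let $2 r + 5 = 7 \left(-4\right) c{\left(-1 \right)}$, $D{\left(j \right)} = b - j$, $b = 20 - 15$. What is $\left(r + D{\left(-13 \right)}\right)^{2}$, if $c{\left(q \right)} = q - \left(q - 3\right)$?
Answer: $\frac{2809}{4} \approx 702.25$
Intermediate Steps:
$b = 5$
$D{\left(j \right)} = 5 - j$
$c{\left(q \right)} = 3$ ($c{\left(q \right)} = q - \left(-3 + q\right) = 3$)
$r = - \frac{89}{2}$ ($r = - \frac{5}{2} + \frac{7 \left(-4\right) 3}{2} = - \frac{5}{2} + \frac{\left(-28\right) 3}{2} = - \frac{5}{2} + \frac{1}{2} \left(-84\right) = - \frac{5}{2} - 42 = - \frac{89}{2} \approx -44.5$)
$\left(r + D{\left(-13 \right)}\right)^{2} = \left(- \frac{89}{2} + \left(5 - -13\right)\right)^{2} = \left(- \frac{89}{2} + \left(5 + 13\right)\right)^{2} = \left(- \frac{89}{2} + 18\right)^{2} = \left(- \frac{53}{2}\right)^{2} = \frac{2809}{4}$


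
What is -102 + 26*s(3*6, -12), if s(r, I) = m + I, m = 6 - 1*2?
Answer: -310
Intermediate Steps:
m = 4 (m = 6 - 2 = 4)
s(r, I) = 4 + I
-102 + 26*s(3*6, -12) = -102 + 26*(4 - 12) = -102 + 26*(-8) = -102 - 208 = -310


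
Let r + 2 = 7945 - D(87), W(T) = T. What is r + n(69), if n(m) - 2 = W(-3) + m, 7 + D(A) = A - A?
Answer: 8018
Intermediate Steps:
D(A) = -7 (D(A) = -7 + (A - A) = -7 + 0 = -7)
n(m) = -1 + m (n(m) = 2 + (-3 + m) = -1 + m)
r = 7950 (r = -2 + (7945 - 1*(-7)) = -2 + (7945 + 7) = -2 + 7952 = 7950)
r + n(69) = 7950 + (-1 + 69) = 7950 + 68 = 8018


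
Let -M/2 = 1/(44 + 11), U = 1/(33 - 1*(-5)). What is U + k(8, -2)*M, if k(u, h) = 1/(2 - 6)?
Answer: 37/1045 ≈ 0.035407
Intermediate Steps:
U = 1/38 (U = 1/(33 + 5) = 1/38 ≈ 0.026316)
k(u, h) = -1/4 (k(u, h) = 1/(-4) = -1/4)
M = -2/55 (M = -2/(44 + 11) = -2/55 ≈ -0.036364)
U + k(8, -2)*M = 1/38 - 1/4*(-2/55) = 1/38 + 1/110 = 37/1045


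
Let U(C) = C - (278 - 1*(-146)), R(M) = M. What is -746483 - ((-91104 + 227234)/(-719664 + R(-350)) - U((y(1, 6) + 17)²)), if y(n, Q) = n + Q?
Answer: -268684316252/360007 ≈ -7.4633e+5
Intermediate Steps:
y(n, Q) = Q + n
U(C) = -424 + C (U(C) = C - (278 + 146) = C - 1*424 = C - 424 = -424 + C)
-746483 - ((-91104 + 227234)/(-719664 + R(-350)) - U((y(1, 6) + 17)²)) = -746483 - ((-91104 + 227234)/(-719664 - 350) - (-424 + ((6 + 1) + 17)²)) = -746483 - (136130/(-720014) - (-424 + (7 + 17)²)) = -746483 - (136130*(-1/720014) - (-424 + 24²)) = -746483 - (-68065/360007 - (-424 + 576)) = -746483 - (-68065/360007 - 1*152) = -746483 - (-68065/360007 - 152) = -746483 - 1*(-54789129/360007) = -746483 + 54789129/360007 = -268684316252/360007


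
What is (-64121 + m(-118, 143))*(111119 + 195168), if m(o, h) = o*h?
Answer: -24807715565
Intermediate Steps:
m(o, h) = h*o
(-64121 + m(-118, 143))*(111119 + 195168) = (-64121 + 143*(-118))*(111119 + 195168) = (-64121 - 16874)*306287 = -80995*306287 = -24807715565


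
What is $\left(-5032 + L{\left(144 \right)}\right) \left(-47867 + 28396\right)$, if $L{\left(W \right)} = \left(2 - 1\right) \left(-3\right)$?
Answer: $98036485$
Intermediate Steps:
$L{\left(W \right)} = -3$ ($L{\left(W \right)} = 1 \left(-3\right) = -3$)
$\left(-5032 + L{\left(144 \right)}\right) \left(-47867 + 28396\right) = \left(-5032 - 3\right) \left(-47867 + 28396\right) = \left(-5035\right) \left(-19471\right) = 98036485$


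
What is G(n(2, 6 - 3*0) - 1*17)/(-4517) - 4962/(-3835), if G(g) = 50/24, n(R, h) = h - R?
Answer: 268864373/207872340 ≈ 1.2934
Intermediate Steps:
G(g) = 25/12 (G(g) = 50*(1/24) = 25/12)
G(n(2, 6 - 3*0) - 1*17)/(-4517) - 4962/(-3835) = (25/12)/(-4517) - 4962/(-3835) = (25/12)*(-1/4517) - 4962*(-1/3835) = -25/54204 + 4962/3835 = 268864373/207872340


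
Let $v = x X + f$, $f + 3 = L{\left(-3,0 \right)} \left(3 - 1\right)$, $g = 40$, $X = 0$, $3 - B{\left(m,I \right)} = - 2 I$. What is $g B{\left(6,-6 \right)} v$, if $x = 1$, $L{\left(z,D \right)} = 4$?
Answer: $-1800$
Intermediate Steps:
$B{\left(m,I \right)} = 3 + 2 I$ ($B{\left(m,I \right)} = 3 - - 2 I = 3 + 2 I$)
$f = 5$ ($f = -3 + 4 \left(3 - 1\right) = -3 + 4 \cdot 2 = -3 + 8 = 5$)
$v = 5$ ($v = 1 \cdot 0 + 5 = 0 + 5 = 5$)
$g B{\left(6,-6 \right)} v = 40 \left(3 + 2 \left(-6\right)\right) 5 = 40 \left(3 - 12\right) 5 = 40 \left(-9\right) 5 = \left(-360\right) 5 = -1800$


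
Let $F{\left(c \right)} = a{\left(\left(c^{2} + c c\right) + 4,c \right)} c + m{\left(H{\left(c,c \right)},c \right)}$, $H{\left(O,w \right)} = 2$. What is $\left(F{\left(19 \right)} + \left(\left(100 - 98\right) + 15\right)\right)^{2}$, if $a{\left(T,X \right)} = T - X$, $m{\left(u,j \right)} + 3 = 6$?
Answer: $180983209$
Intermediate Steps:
$m{\left(u,j \right)} = 3$ ($m{\left(u,j \right)} = -3 + 6 = 3$)
$F{\left(c \right)} = 3 + c \left(4 - c + 2 c^{2}\right)$ ($F{\left(c \right)} = \left(\left(\left(c^{2} + c c\right) + 4\right) - c\right) c + 3 = \left(\left(\left(c^{2} + c^{2}\right) + 4\right) - c\right) c + 3 = \left(\left(2 c^{2} + 4\right) - c\right) c + 3 = \left(\left(4 + 2 c^{2}\right) - c\right) c + 3 = \left(4 - c + 2 c^{2}\right) c + 3 = c \left(4 - c + 2 c^{2}\right) + 3 = 3 + c \left(4 - c + 2 c^{2}\right)$)
$\left(F{\left(19 \right)} + \left(\left(100 - 98\right) + 15\right)\right)^{2} = \left(\left(3 + 19 \left(4 - 19 + 2 \cdot 19^{2}\right)\right) + \left(\left(100 - 98\right) + 15\right)\right)^{2} = \left(\left(3 + 19 \left(4 - 19 + 2 \cdot 361\right)\right) + \left(2 + 15\right)\right)^{2} = \left(\left(3 + 19 \left(4 - 19 + 722\right)\right) + 17\right)^{2} = \left(\left(3 + 19 \cdot 707\right) + 17\right)^{2} = \left(\left(3 + 13433\right) + 17\right)^{2} = \left(13436 + 17\right)^{2} = 13453^{2} = 180983209$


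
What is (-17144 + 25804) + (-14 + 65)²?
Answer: 11261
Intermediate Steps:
(-17144 + 25804) + (-14 + 65)² = 8660 + 51² = 8660 + 2601 = 11261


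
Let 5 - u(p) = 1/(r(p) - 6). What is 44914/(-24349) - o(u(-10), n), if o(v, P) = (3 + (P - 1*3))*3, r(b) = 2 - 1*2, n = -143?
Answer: 10400807/24349 ≈ 427.16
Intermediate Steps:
r(b) = 0 (r(b) = 2 - 2 = 0)
u(p) = 31/6 (u(p) = 5 - 1/(0 - 6) = 5 - 1/(-6) = 5 - 1*(-1/6) = 5 + 1/6 = 31/6)
o(v, P) = 3*P (o(v, P) = (3 + (P - 3))*3 = (3 + (-3 + P))*3 = P*3 = 3*P)
44914/(-24349) - o(u(-10), n) = 44914/(-24349) - 3*(-143) = 44914*(-1/24349) - 1*(-429) = -44914/24349 + 429 = 10400807/24349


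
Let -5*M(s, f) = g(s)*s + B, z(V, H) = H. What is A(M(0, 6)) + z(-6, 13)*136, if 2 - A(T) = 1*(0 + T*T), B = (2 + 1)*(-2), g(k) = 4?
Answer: 44214/25 ≈ 1768.6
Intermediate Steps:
B = -6 (B = 3*(-2) = -6)
M(s, f) = 6/5 - 4*s/5 (M(s, f) = -(4*s - 6)/5 = -(-6 + 4*s)/5 = 6/5 - 4*s/5)
A(T) = 2 - T² (A(T) = 2 - (0 + T*T) = 2 - (0 + T²) = 2 - T²)
A(M(0, 6)) + z(-6, 13)*136 = (2 - (6/5 - ⅘*0)²) + 13*136 = (2 - (6/5 + 0)²) + 1768 = (2 - (6/5)²) + 1768 = (2 - 1*36/25) + 1768 = (2 - 36/25) + 1768 = 14/25 + 1768 = 44214/25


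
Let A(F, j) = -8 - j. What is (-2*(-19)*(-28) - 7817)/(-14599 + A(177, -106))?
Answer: 8881/14501 ≈ 0.61244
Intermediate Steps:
(-2*(-19)*(-28) - 7817)/(-14599 + A(177, -106)) = (-2*(-19)*(-28) - 7817)/(-14599 + (-8 - 1*(-106))) = (38*(-28) - 7817)/(-14599 + (-8 + 106)) = (-1064 - 7817)/(-14599 + 98) = -8881/(-14501) = -8881*(-1/14501) = 8881/14501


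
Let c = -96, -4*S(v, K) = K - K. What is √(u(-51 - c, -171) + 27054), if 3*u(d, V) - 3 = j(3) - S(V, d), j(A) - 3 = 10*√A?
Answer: √(243504 + 30*√3)/3 ≈ 164.50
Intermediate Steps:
S(v, K) = 0 (S(v, K) = -(K - K)/4 = -¼*0 = 0)
j(A) = 3 + 10*√A
u(d, V) = 2 + 10*√3/3 (u(d, V) = 1 + ((3 + 10*√3) - 1*0)/3 = 1 + ((3 + 10*√3) + 0)/3 = 1 + (3 + 10*√3)/3 = 1 + (1 + 10*√3/3) = 2 + 10*√3/3)
√(u(-51 - c, -171) + 27054) = √((2 + 10*√3/3) + 27054) = √(27056 + 10*√3/3)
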